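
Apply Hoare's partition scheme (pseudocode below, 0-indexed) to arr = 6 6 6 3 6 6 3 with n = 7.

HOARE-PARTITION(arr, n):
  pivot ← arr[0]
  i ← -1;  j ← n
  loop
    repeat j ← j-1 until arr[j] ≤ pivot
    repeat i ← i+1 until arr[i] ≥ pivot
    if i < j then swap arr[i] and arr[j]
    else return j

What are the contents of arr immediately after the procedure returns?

pivot = arr[0] = 6; i = -1, j = 7
j→6 (arr[6]=3≤6), i→0 (arr[0]=6≥6); i<j, swap → 3 6 6 3 6 6 6
j→5 (arr[5]=6≤6), i→1 (arr[1]=6≥6); i<j, swap → 3 6 6 3 6 6 6
j→4 (arr[4]=6≤6), i→2 (arr[2]=6≥6); i<j, swap → 3 6 6 3 6 6 6
j→3, i→4; i≥j, return j=3. arr = 3 6 6 3 6 6 6

3 6 6 3 6 6 6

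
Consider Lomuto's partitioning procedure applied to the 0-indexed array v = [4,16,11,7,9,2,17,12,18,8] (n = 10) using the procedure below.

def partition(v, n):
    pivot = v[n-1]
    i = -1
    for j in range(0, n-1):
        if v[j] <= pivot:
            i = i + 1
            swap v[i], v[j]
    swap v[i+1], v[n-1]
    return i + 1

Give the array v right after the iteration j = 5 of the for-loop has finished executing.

[4,7,2,16,9,11,17,12,18,8]

pivot = v[9] = 8; i = -1
j=0: v[0]=4 ≤ 8 → i=0, swap v[0],v[0] (no change) → [4,16,11,7,9,2,17,12,18,8]
j=1: v[1]=16 > 8 → no swap
j=2: v[2]=11 > 8 → no swap
j=3: v[3]=7 ≤ 8 → i=1, swap v[1],v[3] → [4,7,11,16,9,2,17,12,18,8]
j=4: v[4]=9 > 8 → no swap
j=5: v[5]=2 ≤ 8 → i=2, swap v[2],v[5] → [4,7,2,16,9,11,17,12,18,8]
(after j=5) v = [4,7,2,16,9,11,17,12,18,8]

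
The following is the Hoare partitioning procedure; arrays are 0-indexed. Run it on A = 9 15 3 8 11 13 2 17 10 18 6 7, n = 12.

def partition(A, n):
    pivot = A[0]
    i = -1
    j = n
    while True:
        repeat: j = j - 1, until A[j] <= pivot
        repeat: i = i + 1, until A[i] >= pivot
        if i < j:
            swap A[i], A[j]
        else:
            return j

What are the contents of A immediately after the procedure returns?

7 6 3 8 2 13 11 17 10 18 15 9

pivot = A[0] = 9; i = -1, j = 12
j→11 (A[11]=7≤9), i→0 (A[0]=9≥9); i<j, swap → 7 15 3 8 11 13 2 17 10 18 6 9
j→10 (A[10]=6≤9), i→1 (A[1]=15≥9); i<j, swap → 7 6 3 8 11 13 2 17 10 18 15 9
j→6 (A[6]=2≤9), i→4 (A[4]=11≥9); i<j, swap → 7 6 3 8 2 13 11 17 10 18 15 9
j→4, i→5; i≥j, return j=4. A = 7 6 3 8 2 13 11 17 10 18 15 9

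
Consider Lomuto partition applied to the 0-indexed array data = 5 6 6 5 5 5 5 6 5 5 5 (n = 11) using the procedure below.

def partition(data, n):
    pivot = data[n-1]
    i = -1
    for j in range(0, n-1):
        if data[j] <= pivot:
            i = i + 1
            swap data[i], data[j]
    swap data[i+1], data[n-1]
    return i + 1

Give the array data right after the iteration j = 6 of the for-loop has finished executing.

pivot=5, i=-1
j=0: 5≤5, i=0, swap(0,0) ⇒ 5 6 6 5 5 5 5 6 5 5 5
j=1: 6>5, skip
j=2: 6>5, skip
j=3: 5≤5, i=1, swap(1,3) ⇒ 5 5 6 6 5 5 5 6 5 5 5
j=4: 5≤5, i=2, swap(2,4) ⇒ 5 5 5 6 6 5 5 6 5 5 5
j=5: 5≤5, i=3, swap(3,5) ⇒ 5 5 5 5 6 6 5 6 5 5 5
j=6: 5≤5, i=4, swap(4,6) ⇒ 5 5 5 5 5 6 6 6 5 5 5
(after j=6) data = 5 5 5 5 5 6 6 6 5 5 5

5 5 5 5 5 6 6 6 5 5 5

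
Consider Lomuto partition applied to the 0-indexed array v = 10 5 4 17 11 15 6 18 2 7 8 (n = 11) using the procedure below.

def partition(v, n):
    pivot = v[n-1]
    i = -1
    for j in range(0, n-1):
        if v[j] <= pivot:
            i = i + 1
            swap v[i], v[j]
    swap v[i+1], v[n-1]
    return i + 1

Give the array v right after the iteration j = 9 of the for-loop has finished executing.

pivot = v[10] = 8; i = -1
j=0: v[0]=10 > 8 → no swap
j=1: v[1]=5 ≤ 8 → i=0, swap v[0],v[1] → 5 10 4 17 11 15 6 18 2 7 8
j=2: v[2]=4 ≤ 8 → i=1, swap v[1],v[2] → 5 4 10 17 11 15 6 18 2 7 8
j=3: v[3]=17 > 8 → no swap
j=4: v[4]=11 > 8 → no swap
j=5: v[5]=15 > 8 → no swap
j=6: v[6]=6 ≤ 8 → i=2, swap v[2],v[6] → 5 4 6 17 11 15 10 18 2 7 8
j=7: v[7]=18 > 8 → no swap
j=8: v[8]=2 ≤ 8 → i=3, swap v[3],v[8] → 5 4 6 2 11 15 10 18 17 7 8
j=9: v[9]=7 ≤ 8 → i=4, swap v[4],v[9] → 5 4 6 2 7 15 10 18 17 11 8
(after j=9) v = 5 4 6 2 7 15 10 18 17 11 8

5 4 6 2 7 15 10 18 17 11 8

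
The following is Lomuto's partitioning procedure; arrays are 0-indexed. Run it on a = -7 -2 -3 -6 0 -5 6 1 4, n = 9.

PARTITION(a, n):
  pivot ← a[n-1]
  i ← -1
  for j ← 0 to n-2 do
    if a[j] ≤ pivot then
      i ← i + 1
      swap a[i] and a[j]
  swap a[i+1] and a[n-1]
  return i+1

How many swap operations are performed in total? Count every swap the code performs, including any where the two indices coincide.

8

pivot = a[8] = 4; i = -1
j=0: a[0]=-7 ≤ 4 → i=0, swap a[0],a[0] (no change) → -7 -2 -3 -6 0 -5 6 1 4
j=1: a[1]=-2 ≤ 4 → i=1, swap a[1],a[1] (no change) → -7 -2 -3 -6 0 -5 6 1 4
j=2: a[2]=-3 ≤ 4 → i=2, swap a[2],a[2] (no change) → -7 -2 -3 -6 0 -5 6 1 4
j=3: a[3]=-6 ≤ 4 → i=3, swap a[3],a[3] (no change) → -7 -2 -3 -6 0 -5 6 1 4
j=4: a[4]=0 ≤ 4 → i=4, swap a[4],a[4] (no change) → -7 -2 -3 -6 0 -5 6 1 4
j=5: a[5]=-5 ≤ 4 → i=5, swap a[5],a[5] (no change) → -7 -2 -3 -6 0 -5 6 1 4
j=6: a[6]=6 > 4 → no swap
j=7: a[7]=1 ≤ 4 → i=6, swap a[6],a[7] → -7 -2 -3 -6 0 -5 1 6 4
final swap a[7],a[8] → -7 -2 -3 -6 0 -5 1 4 6; return 7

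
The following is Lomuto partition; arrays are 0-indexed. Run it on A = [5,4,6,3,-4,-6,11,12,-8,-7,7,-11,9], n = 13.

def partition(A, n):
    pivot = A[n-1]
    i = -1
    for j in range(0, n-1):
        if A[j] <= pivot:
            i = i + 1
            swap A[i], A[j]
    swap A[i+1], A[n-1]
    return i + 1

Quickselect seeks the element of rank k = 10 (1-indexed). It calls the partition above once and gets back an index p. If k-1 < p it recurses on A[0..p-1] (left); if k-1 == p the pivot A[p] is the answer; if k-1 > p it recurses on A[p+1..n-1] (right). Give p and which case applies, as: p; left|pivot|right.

10; left

pivot = A[12] = 9; i = -1
j=0: A[0]=5 ≤ 9 → i=0, swap A[0],A[0] (no change) → [5,4,6,3,-4,-6,11,12,-8,-7,7,-11,9]
j=1: A[1]=4 ≤ 9 → i=1, swap A[1],A[1] (no change) → [5,4,6,3,-4,-6,11,12,-8,-7,7,-11,9]
j=2: A[2]=6 ≤ 9 → i=2, swap A[2],A[2] (no change) → [5,4,6,3,-4,-6,11,12,-8,-7,7,-11,9]
j=3: A[3]=3 ≤ 9 → i=3, swap A[3],A[3] (no change) → [5,4,6,3,-4,-6,11,12,-8,-7,7,-11,9]
j=4: A[4]=-4 ≤ 9 → i=4, swap A[4],A[4] (no change) → [5,4,6,3,-4,-6,11,12,-8,-7,7,-11,9]
j=5: A[5]=-6 ≤ 9 → i=5, swap A[5],A[5] (no change) → [5,4,6,3,-4,-6,11,12,-8,-7,7,-11,9]
j=6: A[6]=11 > 9 → no swap
j=7: A[7]=12 > 9 → no swap
j=8: A[8]=-8 ≤ 9 → i=6, swap A[6],A[8] → [5,4,6,3,-4,-6,-8,12,11,-7,7,-11,9]
j=9: A[9]=-7 ≤ 9 → i=7, swap A[7],A[9] → [5,4,6,3,-4,-6,-8,-7,11,12,7,-11,9]
j=10: A[10]=7 ≤ 9 → i=8, swap A[8],A[10] → [5,4,6,3,-4,-6,-8,-7,7,12,11,-11,9]
j=11: A[11]=-11 ≤ 9 → i=9, swap A[9],A[11] → [5,4,6,3,-4,-6,-8,-7,7,-11,11,12,9]
final swap A[10],A[12] → [5,4,6,3,-4,-6,-8,-7,7,-11,9,12,11]; return 10
p = 10; k-1 = 9 < 10 ⇒ left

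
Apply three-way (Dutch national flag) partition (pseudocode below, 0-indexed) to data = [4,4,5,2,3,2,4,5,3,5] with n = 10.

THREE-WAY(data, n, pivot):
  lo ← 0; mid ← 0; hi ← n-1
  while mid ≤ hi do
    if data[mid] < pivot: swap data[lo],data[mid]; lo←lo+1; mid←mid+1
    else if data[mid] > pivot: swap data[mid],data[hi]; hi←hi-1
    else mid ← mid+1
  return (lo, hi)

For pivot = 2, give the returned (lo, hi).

lo=0 mid=0 hi=9
4>2: swap(0,9), hi=8 ⇒ [5,4,5,2,3,2,4,5,3,4]
5>2: swap(0,8), hi=7 ⇒ [3,4,5,2,3,2,4,5,5,4]
3>2: swap(0,7), hi=6 ⇒ [5,4,5,2,3,2,4,3,5,4]
5>2: swap(0,6), hi=5 ⇒ [4,4,5,2,3,2,5,3,5,4]
4>2: swap(0,5), hi=4 ⇒ [2,4,5,2,3,4,5,3,5,4]
2=2: mid=1
4>2: swap(1,4), hi=3 ⇒ [2,3,5,2,4,4,5,3,5,4]
3>2: swap(1,3), hi=2 ⇒ [2,2,5,3,4,4,5,3,5,4]
2=2: mid=2
5>2: swap(2,2), hi=1 ⇒ [2,2,5,3,4,4,5,3,5,4]
done. lo=0 hi=1; data=[2,2,5,3,4,4,5,3,5,4]

(0, 1)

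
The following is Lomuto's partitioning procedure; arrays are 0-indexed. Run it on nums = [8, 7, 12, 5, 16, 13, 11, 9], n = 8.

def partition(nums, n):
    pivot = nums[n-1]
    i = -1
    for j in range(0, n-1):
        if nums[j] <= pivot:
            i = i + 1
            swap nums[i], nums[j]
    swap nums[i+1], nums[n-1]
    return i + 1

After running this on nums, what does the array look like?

pivot = nums[7] = 9; i = -1
j=0: nums[0]=8 ≤ 9 → i=0, swap nums[0],nums[0] (no change) → [8, 7, 12, 5, 16, 13, 11, 9]
j=1: nums[1]=7 ≤ 9 → i=1, swap nums[1],nums[1] (no change) → [8, 7, 12, 5, 16, 13, 11, 9]
j=2: nums[2]=12 > 9 → no swap
j=3: nums[3]=5 ≤ 9 → i=2, swap nums[2],nums[3] → [8, 7, 5, 12, 16, 13, 11, 9]
j=4: nums[4]=16 > 9 → no swap
j=5: nums[5]=13 > 9 → no swap
j=6: nums[6]=11 > 9 → no swap
final swap nums[3],nums[7] → [8, 7, 5, 9, 16, 13, 11, 12]; return 3

[8, 7, 5, 9, 16, 13, 11, 12]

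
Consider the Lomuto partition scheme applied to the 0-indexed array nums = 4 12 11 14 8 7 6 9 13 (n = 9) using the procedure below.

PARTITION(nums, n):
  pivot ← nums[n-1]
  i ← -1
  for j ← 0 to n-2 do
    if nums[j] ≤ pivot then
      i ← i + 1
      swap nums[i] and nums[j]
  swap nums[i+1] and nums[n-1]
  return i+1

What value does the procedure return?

pivot = nums[8] = 13; i = -1
j=0: nums[0]=4 ≤ 13 → i=0, swap nums[0],nums[0] (no change) → 4 12 11 14 8 7 6 9 13
j=1: nums[1]=12 ≤ 13 → i=1, swap nums[1],nums[1] (no change) → 4 12 11 14 8 7 6 9 13
j=2: nums[2]=11 ≤ 13 → i=2, swap nums[2],nums[2] (no change) → 4 12 11 14 8 7 6 9 13
j=3: nums[3]=14 > 13 → no swap
j=4: nums[4]=8 ≤ 13 → i=3, swap nums[3],nums[4] → 4 12 11 8 14 7 6 9 13
j=5: nums[5]=7 ≤ 13 → i=4, swap nums[4],nums[5] → 4 12 11 8 7 14 6 9 13
j=6: nums[6]=6 ≤ 13 → i=5, swap nums[5],nums[6] → 4 12 11 8 7 6 14 9 13
j=7: nums[7]=9 ≤ 13 → i=6, swap nums[6],nums[7] → 4 12 11 8 7 6 9 14 13
final swap nums[7],nums[8] → 4 12 11 8 7 6 9 13 14; return 7

7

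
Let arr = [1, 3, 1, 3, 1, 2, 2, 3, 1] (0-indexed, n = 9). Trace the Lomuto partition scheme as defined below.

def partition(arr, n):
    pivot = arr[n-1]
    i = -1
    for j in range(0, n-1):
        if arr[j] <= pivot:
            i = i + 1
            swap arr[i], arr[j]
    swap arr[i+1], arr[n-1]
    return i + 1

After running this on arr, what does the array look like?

[1, 1, 1, 1, 3, 2, 2, 3, 3]

pivot = arr[8] = 1; i = -1
j=0: arr[0]=1 ≤ 1 → i=0, swap arr[0],arr[0] (no change) → [1, 3, 1, 3, 1, 2, 2, 3, 1]
j=1: arr[1]=3 > 1 → no swap
j=2: arr[2]=1 ≤ 1 → i=1, swap arr[1],arr[2] → [1, 1, 3, 3, 1, 2, 2, 3, 1]
j=3: arr[3]=3 > 1 → no swap
j=4: arr[4]=1 ≤ 1 → i=2, swap arr[2],arr[4] → [1, 1, 1, 3, 3, 2, 2, 3, 1]
j=5: arr[5]=2 > 1 → no swap
j=6: arr[6]=2 > 1 → no swap
j=7: arr[7]=3 > 1 → no swap
final swap arr[3],arr[8] → [1, 1, 1, 1, 3, 2, 2, 3, 3]; return 3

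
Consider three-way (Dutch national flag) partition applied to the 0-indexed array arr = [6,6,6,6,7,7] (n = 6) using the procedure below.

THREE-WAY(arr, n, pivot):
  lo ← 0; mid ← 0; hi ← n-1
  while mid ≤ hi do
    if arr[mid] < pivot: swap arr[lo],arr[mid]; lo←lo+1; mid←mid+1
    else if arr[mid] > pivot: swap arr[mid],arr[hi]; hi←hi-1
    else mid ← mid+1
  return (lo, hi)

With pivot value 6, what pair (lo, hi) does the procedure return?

pivot = 6; lo=0, mid=0, hi=5
arr[mid]=6=6: mid=1
arr[mid]=6=6: mid=2
arr[mid]=6=6: mid=3
arr[mid]=6=6: mid=4
arr[mid]=7>6: swap arr[4],arr[5]; hi=4 → [6,6,6,6,7,7]
arr[mid]=7>6: swap arr[4],arr[4]; hi=3 → [6,6,6,6,7,7]
end: lo=0, hi=3; arr = [6,6,6,6,7,7]

(0, 3)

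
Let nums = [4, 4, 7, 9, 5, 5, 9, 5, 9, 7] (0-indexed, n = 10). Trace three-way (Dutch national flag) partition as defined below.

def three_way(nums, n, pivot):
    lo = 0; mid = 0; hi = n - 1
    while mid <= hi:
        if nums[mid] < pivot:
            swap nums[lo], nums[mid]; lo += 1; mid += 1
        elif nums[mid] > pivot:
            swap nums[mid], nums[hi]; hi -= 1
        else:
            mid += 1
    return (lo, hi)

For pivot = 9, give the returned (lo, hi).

pivot = 9; lo=0, mid=0, hi=9
nums[mid]=4<9: swap nums[0],nums[0]; lo=1,mid=1 → [4, 4, 7, 9, 5, 5, 9, 5, 9, 7]
nums[mid]=4<9: swap nums[1],nums[1]; lo=2,mid=2 → [4, 4, 7, 9, 5, 5, 9, 5, 9, 7]
nums[mid]=7<9: swap nums[2],nums[2]; lo=3,mid=3 → [4, 4, 7, 9, 5, 5, 9, 5, 9, 7]
nums[mid]=9=9: mid=4
nums[mid]=5<9: swap nums[3],nums[4]; lo=4,mid=5 → [4, 4, 7, 5, 9, 5, 9, 5, 9, 7]
nums[mid]=5<9: swap nums[4],nums[5]; lo=5,mid=6 → [4, 4, 7, 5, 5, 9, 9, 5, 9, 7]
nums[mid]=9=9: mid=7
nums[mid]=5<9: swap nums[5],nums[7]; lo=6,mid=8 → [4, 4, 7, 5, 5, 5, 9, 9, 9, 7]
nums[mid]=9=9: mid=9
nums[mid]=7<9: swap nums[6],nums[9]; lo=7,mid=10 → [4, 4, 7, 5, 5, 5, 7, 9, 9, 9]
end: lo=7, hi=9; nums = [4, 4, 7, 5, 5, 5, 7, 9, 9, 9]

(7, 9)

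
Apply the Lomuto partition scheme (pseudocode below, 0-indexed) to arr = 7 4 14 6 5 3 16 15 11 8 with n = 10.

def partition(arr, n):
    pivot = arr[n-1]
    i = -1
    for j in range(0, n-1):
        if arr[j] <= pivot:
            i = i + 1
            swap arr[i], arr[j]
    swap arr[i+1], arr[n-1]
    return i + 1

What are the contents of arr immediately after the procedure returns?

pivot = arr[9] = 8; i = -1
j=0: arr[0]=7 ≤ 8 → i=0, swap arr[0],arr[0] (no change) → 7 4 14 6 5 3 16 15 11 8
j=1: arr[1]=4 ≤ 8 → i=1, swap arr[1],arr[1] (no change) → 7 4 14 6 5 3 16 15 11 8
j=2: arr[2]=14 > 8 → no swap
j=3: arr[3]=6 ≤ 8 → i=2, swap arr[2],arr[3] → 7 4 6 14 5 3 16 15 11 8
j=4: arr[4]=5 ≤ 8 → i=3, swap arr[3],arr[4] → 7 4 6 5 14 3 16 15 11 8
j=5: arr[5]=3 ≤ 8 → i=4, swap arr[4],arr[5] → 7 4 6 5 3 14 16 15 11 8
j=6: arr[6]=16 > 8 → no swap
j=7: arr[7]=15 > 8 → no swap
j=8: arr[8]=11 > 8 → no swap
final swap arr[5],arr[9] → 7 4 6 5 3 8 16 15 11 14; return 5

7 4 6 5 3 8 16 15 11 14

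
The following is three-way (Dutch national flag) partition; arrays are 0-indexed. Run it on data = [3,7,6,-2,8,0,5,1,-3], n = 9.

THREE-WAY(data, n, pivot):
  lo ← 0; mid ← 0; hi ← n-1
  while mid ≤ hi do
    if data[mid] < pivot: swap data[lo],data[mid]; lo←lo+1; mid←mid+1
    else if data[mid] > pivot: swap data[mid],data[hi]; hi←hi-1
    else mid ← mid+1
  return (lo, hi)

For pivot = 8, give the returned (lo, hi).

(8, 8)

lo=0 mid=0 hi=8
3<8: swap(0,0), lo=1 mid=1 ⇒ [3,7,6,-2,8,0,5,1,-3]
7<8: swap(1,1), lo=2 mid=2 ⇒ [3,7,6,-2,8,0,5,1,-3]
6<8: swap(2,2), lo=3 mid=3 ⇒ [3,7,6,-2,8,0,5,1,-3]
-2<8: swap(3,3), lo=4 mid=4 ⇒ [3,7,6,-2,8,0,5,1,-3]
8=8: mid=5
0<8: swap(4,5), lo=5 mid=6 ⇒ [3,7,6,-2,0,8,5,1,-3]
5<8: swap(5,6), lo=6 mid=7 ⇒ [3,7,6,-2,0,5,8,1,-3]
1<8: swap(6,7), lo=7 mid=8 ⇒ [3,7,6,-2,0,5,1,8,-3]
-3<8: swap(7,8), lo=8 mid=9 ⇒ [3,7,6,-2,0,5,1,-3,8]
done. lo=8 hi=8; data=[3,7,6,-2,0,5,1,-3,8]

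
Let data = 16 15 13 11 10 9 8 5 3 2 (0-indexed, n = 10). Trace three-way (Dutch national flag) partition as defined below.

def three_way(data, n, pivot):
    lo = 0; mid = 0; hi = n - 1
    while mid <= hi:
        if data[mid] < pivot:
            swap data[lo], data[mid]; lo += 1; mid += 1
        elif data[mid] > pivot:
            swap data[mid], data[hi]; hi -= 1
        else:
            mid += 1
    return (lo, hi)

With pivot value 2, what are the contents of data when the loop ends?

pivot = 2; lo=0, mid=0, hi=9
data[mid]=16>2: swap data[0],data[9]; hi=8 → 2 15 13 11 10 9 8 5 3 16
data[mid]=2=2: mid=1
data[mid]=15>2: swap data[1],data[8]; hi=7 → 2 3 13 11 10 9 8 5 15 16
data[mid]=3>2: swap data[1],data[7]; hi=6 → 2 5 13 11 10 9 8 3 15 16
data[mid]=5>2: swap data[1],data[6]; hi=5 → 2 8 13 11 10 9 5 3 15 16
data[mid]=8>2: swap data[1],data[5]; hi=4 → 2 9 13 11 10 8 5 3 15 16
data[mid]=9>2: swap data[1],data[4]; hi=3 → 2 10 13 11 9 8 5 3 15 16
data[mid]=10>2: swap data[1],data[3]; hi=2 → 2 11 13 10 9 8 5 3 15 16
data[mid]=11>2: swap data[1],data[2]; hi=1 → 2 13 11 10 9 8 5 3 15 16
data[mid]=13>2: swap data[1],data[1]; hi=0 → 2 13 11 10 9 8 5 3 15 16
end: lo=0, hi=0; data = 2 13 11 10 9 8 5 3 15 16

2 13 11 10 9 8 5 3 15 16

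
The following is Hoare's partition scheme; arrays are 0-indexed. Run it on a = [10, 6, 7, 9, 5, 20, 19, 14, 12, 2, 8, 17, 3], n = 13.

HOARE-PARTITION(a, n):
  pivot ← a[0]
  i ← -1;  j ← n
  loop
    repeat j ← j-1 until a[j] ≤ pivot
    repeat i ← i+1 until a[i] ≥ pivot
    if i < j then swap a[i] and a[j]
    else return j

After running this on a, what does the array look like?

pivot = a[0] = 10; i = -1, j = 13
j→12 (a[12]=3≤10), i→0 (a[0]=10≥10); i<j, swap → [3, 6, 7, 9, 5, 20, 19, 14, 12, 2, 8, 17, 10]
j→10 (a[10]=8≤10), i→5 (a[5]=20≥10); i<j, swap → [3, 6, 7, 9, 5, 8, 19, 14, 12, 2, 20, 17, 10]
j→9 (a[9]=2≤10), i→6 (a[6]=19≥10); i<j, swap → [3, 6, 7, 9, 5, 8, 2, 14, 12, 19, 20, 17, 10]
j→6, i→7; i≥j, return j=6. a = [3, 6, 7, 9, 5, 8, 2, 14, 12, 19, 20, 17, 10]

[3, 6, 7, 9, 5, 8, 2, 14, 12, 19, 20, 17, 10]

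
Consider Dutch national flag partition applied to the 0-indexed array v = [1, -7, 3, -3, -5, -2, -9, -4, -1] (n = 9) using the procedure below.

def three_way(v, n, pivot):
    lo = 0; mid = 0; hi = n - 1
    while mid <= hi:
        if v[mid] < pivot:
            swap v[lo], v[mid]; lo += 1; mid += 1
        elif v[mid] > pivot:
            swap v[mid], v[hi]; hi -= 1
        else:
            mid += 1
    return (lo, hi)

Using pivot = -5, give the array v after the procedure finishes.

[-9, -7, -5, -3, -2, 3, -4, -1, 1]

pivot = -5; lo=0, mid=0, hi=8
v[mid]=1>-5: swap v[0],v[8]; hi=7 → [-1, -7, 3, -3, -5, -2, -9, -4, 1]
v[mid]=-1>-5: swap v[0],v[7]; hi=6 → [-4, -7, 3, -3, -5, -2, -9, -1, 1]
v[mid]=-4>-5: swap v[0],v[6]; hi=5 → [-9, -7, 3, -3, -5, -2, -4, -1, 1]
v[mid]=-9<-5: swap v[0],v[0]; lo=1,mid=1 → [-9, -7, 3, -3, -5, -2, -4, -1, 1]
v[mid]=-7<-5: swap v[1],v[1]; lo=2,mid=2 → [-9, -7, 3, -3, -5, -2, -4, -1, 1]
v[mid]=3>-5: swap v[2],v[5]; hi=4 → [-9, -7, -2, -3, -5, 3, -4, -1, 1]
v[mid]=-2>-5: swap v[2],v[4]; hi=3 → [-9, -7, -5, -3, -2, 3, -4, -1, 1]
v[mid]=-5=-5: mid=3
v[mid]=-3>-5: swap v[3],v[3]; hi=2 → [-9, -7, -5, -3, -2, 3, -4, -1, 1]
end: lo=2, hi=2; v = [-9, -7, -5, -3, -2, 3, -4, -1, 1]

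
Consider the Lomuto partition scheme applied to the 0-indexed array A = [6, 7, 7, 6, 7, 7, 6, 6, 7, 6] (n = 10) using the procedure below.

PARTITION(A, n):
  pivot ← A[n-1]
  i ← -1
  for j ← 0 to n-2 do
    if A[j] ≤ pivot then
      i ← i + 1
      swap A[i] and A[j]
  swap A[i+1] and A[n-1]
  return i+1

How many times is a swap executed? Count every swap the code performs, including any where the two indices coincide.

5

pivot = A[9] = 6; i = -1
j=0: A[0]=6 ≤ 6 → i=0, swap A[0],A[0] (no change) → [6, 7, 7, 6, 7, 7, 6, 6, 7, 6]
j=1: A[1]=7 > 6 → no swap
j=2: A[2]=7 > 6 → no swap
j=3: A[3]=6 ≤ 6 → i=1, swap A[1],A[3] → [6, 6, 7, 7, 7, 7, 6, 6, 7, 6]
j=4: A[4]=7 > 6 → no swap
j=5: A[5]=7 > 6 → no swap
j=6: A[6]=6 ≤ 6 → i=2, swap A[2],A[6] → [6, 6, 6, 7, 7, 7, 7, 6, 7, 6]
j=7: A[7]=6 ≤ 6 → i=3, swap A[3],A[7] → [6, 6, 6, 6, 7, 7, 7, 7, 7, 6]
j=8: A[8]=7 > 6 → no swap
final swap A[4],A[9] → [6, 6, 6, 6, 6, 7, 7, 7, 7, 7]; return 4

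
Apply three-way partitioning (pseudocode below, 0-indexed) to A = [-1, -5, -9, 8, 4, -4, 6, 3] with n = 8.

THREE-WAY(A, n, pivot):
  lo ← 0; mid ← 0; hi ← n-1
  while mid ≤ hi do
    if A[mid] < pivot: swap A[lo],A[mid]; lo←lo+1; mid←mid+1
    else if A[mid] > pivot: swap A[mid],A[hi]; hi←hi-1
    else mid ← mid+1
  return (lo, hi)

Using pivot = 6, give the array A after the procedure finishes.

pivot = 6; lo=0, mid=0, hi=7
A[mid]=-1<6: swap A[0],A[0]; lo=1,mid=1 → [-1, -5, -9, 8, 4, -4, 6, 3]
A[mid]=-5<6: swap A[1],A[1]; lo=2,mid=2 → [-1, -5, -9, 8, 4, -4, 6, 3]
A[mid]=-9<6: swap A[2],A[2]; lo=3,mid=3 → [-1, -5, -9, 8, 4, -4, 6, 3]
A[mid]=8>6: swap A[3],A[7]; hi=6 → [-1, -5, -9, 3, 4, -4, 6, 8]
A[mid]=3<6: swap A[3],A[3]; lo=4,mid=4 → [-1, -5, -9, 3, 4, -4, 6, 8]
A[mid]=4<6: swap A[4],A[4]; lo=5,mid=5 → [-1, -5, -9, 3, 4, -4, 6, 8]
A[mid]=-4<6: swap A[5],A[5]; lo=6,mid=6 → [-1, -5, -9, 3, 4, -4, 6, 8]
A[mid]=6=6: mid=7
end: lo=6, hi=6; A = [-1, -5, -9, 3, 4, -4, 6, 8]

[-1, -5, -9, 3, 4, -4, 6, 8]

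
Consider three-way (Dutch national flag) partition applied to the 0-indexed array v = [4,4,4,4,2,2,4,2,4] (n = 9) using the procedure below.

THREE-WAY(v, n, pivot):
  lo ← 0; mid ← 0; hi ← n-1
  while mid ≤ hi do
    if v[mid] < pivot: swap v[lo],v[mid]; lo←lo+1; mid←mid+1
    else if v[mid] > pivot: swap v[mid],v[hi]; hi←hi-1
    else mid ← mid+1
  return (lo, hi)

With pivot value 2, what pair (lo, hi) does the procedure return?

pivot = 2; lo=0, mid=0, hi=8
v[mid]=4>2: swap v[0],v[8]; hi=7 → [4,4,4,4,2,2,4,2,4]
v[mid]=4>2: swap v[0],v[7]; hi=6 → [2,4,4,4,2,2,4,4,4]
v[mid]=2=2: mid=1
v[mid]=4>2: swap v[1],v[6]; hi=5 → [2,4,4,4,2,2,4,4,4]
v[mid]=4>2: swap v[1],v[5]; hi=4 → [2,2,4,4,2,4,4,4,4]
v[mid]=2=2: mid=2
v[mid]=4>2: swap v[2],v[4]; hi=3 → [2,2,2,4,4,4,4,4,4]
v[mid]=2=2: mid=3
v[mid]=4>2: swap v[3],v[3]; hi=2 → [2,2,2,4,4,4,4,4,4]
end: lo=0, hi=2; v = [2,2,2,4,4,4,4,4,4]

(0, 2)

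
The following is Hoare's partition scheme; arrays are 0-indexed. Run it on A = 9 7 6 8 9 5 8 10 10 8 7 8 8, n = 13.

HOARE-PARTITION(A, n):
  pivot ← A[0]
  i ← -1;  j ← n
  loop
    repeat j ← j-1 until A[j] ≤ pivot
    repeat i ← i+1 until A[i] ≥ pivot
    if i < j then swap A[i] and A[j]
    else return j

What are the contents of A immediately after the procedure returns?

pivot = A[0] = 9; i = -1, j = 13
j→12 (A[12]=8≤9), i→0 (A[0]=9≥9); i<j, swap → 8 7 6 8 9 5 8 10 10 8 7 8 9
j→11 (A[11]=8≤9), i→4 (A[4]=9≥9); i<j, swap → 8 7 6 8 8 5 8 10 10 8 7 9 9
j→10 (A[10]=7≤9), i→7 (A[7]=10≥9); i<j, swap → 8 7 6 8 8 5 8 7 10 8 10 9 9
j→9 (A[9]=8≤9), i→8 (A[8]=10≥9); i<j, swap → 8 7 6 8 8 5 8 7 8 10 10 9 9
j→8, i→9; i≥j, return j=8. A = 8 7 6 8 8 5 8 7 8 10 10 9 9

8 7 6 8 8 5 8 7 8 10 10 9 9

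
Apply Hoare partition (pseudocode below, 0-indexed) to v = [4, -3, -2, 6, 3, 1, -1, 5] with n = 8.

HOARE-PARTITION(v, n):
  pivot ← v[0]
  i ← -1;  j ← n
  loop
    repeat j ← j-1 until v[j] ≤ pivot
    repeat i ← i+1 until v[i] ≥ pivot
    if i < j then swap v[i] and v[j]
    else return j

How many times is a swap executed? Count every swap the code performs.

pivot=4
j stops at 6 (-1), i stops at 0 (4); swap ⇒ [-1, -3, -2, 6, 3, 1, 4, 5]
j stops at 5 (1), i stops at 3 (6); swap ⇒ [-1, -3, -2, 1, 3, 6, 4, 5]
j stops at 4, i stops at 5; i≥j ⇒ return 4. v=[-1, -3, -2, 1, 3, 6, 4, 5]

2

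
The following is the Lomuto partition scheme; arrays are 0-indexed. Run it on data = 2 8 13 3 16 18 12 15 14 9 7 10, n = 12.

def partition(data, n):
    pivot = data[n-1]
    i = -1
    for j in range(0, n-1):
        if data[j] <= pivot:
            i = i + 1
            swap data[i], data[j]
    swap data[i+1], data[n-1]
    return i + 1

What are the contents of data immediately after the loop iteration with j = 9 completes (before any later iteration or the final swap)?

pivot = data[11] = 10; i = -1
j=0: data[0]=2 ≤ 10 → i=0, swap data[0],data[0] (no change) → 2 8 13 3 16 18 12 15 14 9 7 10
j=1: data[1]=8 ≤ 10 → i=1, swap data[1],data[1] (no change) → 2 8 13 3 16 18 12 15 14 9 7 10
j=2: data[2]=13 > 10 → no swap
j=3: data[3]=3 ≤ 10 → i=2, swap data[2],data[3] → 2 8 3 13 16 18 12 15 14 9 7 10
j=4: data[4]=16 > 10 → no swap
j=5: data[5]=18 > 10 → no swap
j=6: data[6]=12 > 10 → no swap
j=7: data[7]=15 > 10 → no swap
j=8: data[8]=14 > 10 → no swap
j=9: data[9]=9 ≤ 10 → i=3, swap data[3],data[9] → 2 8 3 9 16 18 12 15 14 13 7 10
(after j=9) data = 2 8 3 9 16 18 12 15 14 13 7 10

2 8 3 9 16 18 12 15 14 13 7 10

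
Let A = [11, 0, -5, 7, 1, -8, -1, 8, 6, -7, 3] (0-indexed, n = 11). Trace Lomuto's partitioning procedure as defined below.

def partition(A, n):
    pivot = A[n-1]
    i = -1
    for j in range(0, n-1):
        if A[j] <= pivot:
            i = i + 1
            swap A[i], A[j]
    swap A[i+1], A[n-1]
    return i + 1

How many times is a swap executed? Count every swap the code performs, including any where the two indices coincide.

pivot = A[10] = 3; i = -1
j=0: A[0]=11 > 3 → no swap
j=1: A[1]=0 ≤ 3 → i=0, swap A[0],A[1] → [0, 11, -5, 7, 1, -8, -1, 8, 6, -7, 3]
j=2: A[2]=-5 ≤ 3 → i=1, swap A[1],A[2] → [0, -5, 11, 7, 1, -8, -1, 8, 6, -7, 3]
j=3: A[3]=7 > 3 → no swap
j=4: A[4]=1 ≤ 3 → i=2, swap A[2],A[4] → [0, -5, 1, 7, 11, -8, -1, 8, 6, -7, 3]
j=5: A[5]=-8 ≤ 3 → i=3, swap A[3],A[5] → [0, -5, 1, -8, 11, 7, -1, 8, 6, -7, 3]
j=6: A[6]=-1 ≤ 3 → i=4, swap A[4],A[6] → [0, -5, 1, -8, -1, 7, 11, 8, 6, -7, 3]
j=7: A[7]=8 > 3 → no swap
j=8: A[8]=6 > 3 → no swap
j=9: A[9]=-7 ≤ 3 → i=5, swap A[5],A[9] → [0, -5, 1, -8, -1, -7, 11, 8, 6, 7, 3]
final swap A[6],A[10] → [0, -5, 1, -8, -1, -7, 3, 8, 6, 7, 11]; return 6

7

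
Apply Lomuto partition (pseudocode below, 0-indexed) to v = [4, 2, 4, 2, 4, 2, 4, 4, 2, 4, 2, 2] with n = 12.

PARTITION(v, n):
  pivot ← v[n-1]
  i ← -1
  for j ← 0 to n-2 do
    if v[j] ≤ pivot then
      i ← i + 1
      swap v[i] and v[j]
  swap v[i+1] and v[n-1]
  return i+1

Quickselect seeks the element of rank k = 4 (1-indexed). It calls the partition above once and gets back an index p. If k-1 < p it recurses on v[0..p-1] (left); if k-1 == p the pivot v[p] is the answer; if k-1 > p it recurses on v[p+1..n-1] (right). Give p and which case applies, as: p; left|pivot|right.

5; left

pivot = v[11] = 2; i = -1
j=0: v[0]=4 > 2 → no swap
j=1: v[1]=2 ≤ 2 → i=0, swap v[0],v[1] → [2, 4, 4, 2, 4, 2, 4, 4, 2, 4, 2, 2]
j=2: v[2]=4 > 2 → no swap
j=3: v[3]=2 ≤ 2 → i=1, swap v[1],v[3] → [2, 2, 4, 4, 4, 2, 4, 4, 2, 4, 2, 2]
j=4: v[4]=4 > 2 → no swap
j=5: v[5]=2 ≤ 2 → i=2, swap v[2],v[5] → [2, 2, 2, 4, 4, 4, 4, 4, 2, 4, 2, 2]
j=6: v[6]=4 > 2 → no swap
j=7: v[7]=4 > 2 → no swap
j=8: v[8]=2 ≤ 2 → i=3, swap v[3],v[8] → [2, 2, 2, 2, 4, 4, 4, 4, 4, 4, 2, 2]
j=9: v[9]=4 > 2 → no swap
j=10: v[10]=2 ≤ 2 → i=4, swap v[4],v[10] → [2, 2, 2, 2, 2, 4, 4, 4, 4, 4, 4, 2]
final swap v[5],v[11] → [2, 2, 2, 2, 2, 2, 4, 4, 4, 4, 4, 4]; return 5
p = 5; k-1 = 3 < 5 ⇒ left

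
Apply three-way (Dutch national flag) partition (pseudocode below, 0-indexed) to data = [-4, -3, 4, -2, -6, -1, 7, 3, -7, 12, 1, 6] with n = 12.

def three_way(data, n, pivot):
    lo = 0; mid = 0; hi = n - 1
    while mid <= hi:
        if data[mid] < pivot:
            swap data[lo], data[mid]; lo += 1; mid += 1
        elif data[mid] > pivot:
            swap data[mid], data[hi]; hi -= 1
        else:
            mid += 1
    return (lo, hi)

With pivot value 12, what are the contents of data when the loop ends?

[-4, -3, 4, -2, -6, -1, 7, 3, -7, 1, 6, 12]

lo=0 mid=0 hi=11
-4<12: swap(0,0), lo=1 mid=1 ⇒ [-4, -3, 4, -2, -6, -1, 7, 3, -7, 12, 1, 6]
-3<12: swap(1,1), lo=2 mid=2 ⇒ [-4, -3, 4, -2, -6, -1, 7, 3, -7, 12, 1, 6]
4<12: swap(2,2), lo=3 mid=3 ⇒ [-4, -3, 4, -2, -6, -1, 7, 3, -7, 12, 1, 6]
-2<12: swap(3,3), lo=4 mid=4 ⇒ [-4, -3, 4, -2, -6, -1, 7, 3, -7, 12, 1, 6]
-6<12: swap(4,4), lo=5 mid=5 ⇒ [-4, -3, 4, -2, -6, -1, 7, 3, -7, 12, 1, 6]
-1<12: swap(5,5), lo=6 mid=6 ⇒ [-4, -3, 4, -2, -6, -1, 7, 3, -7, 12, 1, 6]
7<12: swap(6,6), lo=7 mid=7 ⇒ [-4, -3, 4, -2, -6, -1, 7, 3, -7, 12, 1, 6]
3<12: swap(7,7), lo=8 mid=8 ⇒ [-4, -3, 4, -2, -6, -1, 7, 3, -7, 12, 1, 6]
-7<12: swap(8,8), lo=9 mid=9 ⇒ [-4, -3, 4, -2, -6, -1, 7, 3, -7, 12, 1, 6]
12=12: mid=10
1<12: swap(9,10), lo=10 mid=11 ⇒ [-4, -3, 4, -2, -6, -1, 7, 3, -7, 1, 12, 6]
6<12: swap(10,11), lo=11 mid=12 ⇒ [-4, -3, 4, -2, -6, -1, 7, 3, -7, 1, 6, 12]
done. lo=11 hi=11; data=[-4, -3, 4, -2, -6, -1, 7, 3, -7, 1, 6, 12]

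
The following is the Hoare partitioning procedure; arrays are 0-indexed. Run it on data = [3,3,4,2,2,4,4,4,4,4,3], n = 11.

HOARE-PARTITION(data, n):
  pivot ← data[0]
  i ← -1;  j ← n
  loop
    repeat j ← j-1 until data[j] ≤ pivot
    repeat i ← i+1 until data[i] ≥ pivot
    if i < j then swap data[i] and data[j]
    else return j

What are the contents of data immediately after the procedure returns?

pivot=3
j stops at 10 (3), i stops at 0 (3); swap ⇒ [3,3,4,2,2,4,4,4,4,4,3]
j stops at 4 (2), i stops at 1 (3); swap ⇒ [3,2,4,2,3,4,4,4,4,4,3]
j stops at 3 (2), i stops at 2 (4); swap ⇒ [3,2,2,4,3,4,4,4,4,4,3]
j stops at 2, i stops at 3; i≥j ⇒ return 2. data=[3,2,2,4,3,4,4,4,4,4,3]

[3,2,2,4,3,4,4,4,4,4,3]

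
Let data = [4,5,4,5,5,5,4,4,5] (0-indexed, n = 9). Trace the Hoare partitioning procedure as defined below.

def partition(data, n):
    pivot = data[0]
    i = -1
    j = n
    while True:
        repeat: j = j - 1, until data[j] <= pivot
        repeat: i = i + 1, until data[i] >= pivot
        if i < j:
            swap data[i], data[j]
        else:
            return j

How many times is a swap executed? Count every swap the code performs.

2

pivot=4
j stops at 7 (4), i stops at 0 (4); swap ⇒ [4,5,4,5,5,5,4,4,5]
j stops at 6 (4), i stops at 1 (5); swap ⇒ [4,4,4,5,5,5,5,4,5]
j stops at 2, i stops at 2; i≥j ⇒ return 2. data=[4,4,4,5,5,5,5,4,5]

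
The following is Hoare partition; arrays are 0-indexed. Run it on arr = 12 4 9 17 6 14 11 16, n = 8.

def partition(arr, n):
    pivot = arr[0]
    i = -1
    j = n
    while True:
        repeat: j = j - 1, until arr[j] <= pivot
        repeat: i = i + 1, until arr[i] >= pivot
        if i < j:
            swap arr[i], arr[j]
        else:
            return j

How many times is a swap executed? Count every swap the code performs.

2

pivot = arr[0] = 12; i = -1, j = 8
j→6 (arr[6]=11≤12), i→0 (arr[0]=12≥12); i<j, swap → 11 4 9 17 6 14 12 16
j→4 (arr[4]=6≤12), i→3 (arr[3]=17≥12); i<j, swap → 11 4 9 6 17 14 12 16
j→3, i→4; i≥j, return j=3. arr = 11 4 9 6 17 14 12 16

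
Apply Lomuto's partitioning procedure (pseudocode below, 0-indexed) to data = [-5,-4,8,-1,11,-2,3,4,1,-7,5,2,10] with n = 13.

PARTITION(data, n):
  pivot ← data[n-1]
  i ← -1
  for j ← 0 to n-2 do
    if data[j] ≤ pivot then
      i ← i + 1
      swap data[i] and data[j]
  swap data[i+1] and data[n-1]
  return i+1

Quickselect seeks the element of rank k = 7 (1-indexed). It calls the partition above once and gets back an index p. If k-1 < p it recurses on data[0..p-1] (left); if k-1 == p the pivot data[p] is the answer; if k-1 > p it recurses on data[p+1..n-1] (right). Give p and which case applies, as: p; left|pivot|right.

pivot = data[12] = 10; i = -1
j=0: data[0]=-5 ≤ 10 → i=0, swap data[0],data[0] (no change) → [-5,-4,8,-1,11,-2,3,4,1,-7,5,2,10]
j=1: data[1]=-4 ≤ 10 → i=1, swap data[1],data[1] (no change) → [-5,-4,8,-1,11,-2,3,4,1,-7,5,2,10]
j=2: data[2]=8 ≤ 10 → i=2, swap data[2],data[2] (no change) → [-5,-4,8,-1,11,-2,3,4,1,-7,5,2,10]
j=3: data[3]=-1 ≤ 10 → i=3, swap data[3],data[3] (no change) → [-5,-4,8,-1,11,-2,3,4,1,-7,5,2,10]
j=4: data[4]=11 > 10 → no swap
j=5: data[5]=-2 ≤ 10 → i=4, swap data[4],data[5] → [-5,-4,8,-1,-2,11,3,4,1,-7,5,2,10]
j=6: data[6]=3 ≤ 10 → i=5, swap data[5],data[6] → [-5,-4,8,-1,-2,3,11,4,1,-7,5,2,10]
j=7: data[7]=4 ≤ 10 → i=6, swap data[6],data[7] → [-5,-4,8,-1,-2,3,4,11,1,-7,5,2,10]
j=8: data[8]=1 ≤ 10 → i=7, swap data[7],data[8] → [-5,-4,8,-1,-2,3,4,1,11,-7,5,2,10]
j=9: data[9]=-7 ≤ 10 → i=8, swap data[8],data[9] → [-5,-4,8,-1,-2,3,4,1,-7,11,5,2,10]
j=10: data[10]=5 ≤ 10 → i=9, swap data[9],data[10] → [-5,-4,8,-1,-2,3,4,1,-7,5,11,2,10]
j=11: data[11]=2 ≤ 10 → i=10, swap data[10],data[11] → [-5,-4,8,-1,-2,3,4,1,-7,5,2,11,10]
final swap data[11],data[12] → [-5,-4,8,-1,-2,3,4,1,-7,5,2,10,11]; return 11
p = 11; k-1 = 6 < 11 ⇒ left

11; left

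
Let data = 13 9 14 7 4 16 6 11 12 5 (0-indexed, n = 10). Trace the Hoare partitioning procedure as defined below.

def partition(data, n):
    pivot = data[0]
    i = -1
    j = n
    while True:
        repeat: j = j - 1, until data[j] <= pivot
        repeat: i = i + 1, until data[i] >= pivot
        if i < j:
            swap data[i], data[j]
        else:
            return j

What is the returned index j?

pivot=13
j stops at 9 (5), i stops at 0 (13); swap ⇒ 5 9 14 7 4 16 6 11 12 13
j stops at 8 (12), i stops at 2 (14); swap ⇒ 5 9 12 7 4 16 6 11 14 13
j stops at 7 (11), i stops at 5 (16); swap ⇒ 5 9 12 7 4 11 6 16 14 13
j stops at 6, i stops at 7; i≥j ⇒ return 6. data=5 9 12 7 4 11 6 16 14 13

6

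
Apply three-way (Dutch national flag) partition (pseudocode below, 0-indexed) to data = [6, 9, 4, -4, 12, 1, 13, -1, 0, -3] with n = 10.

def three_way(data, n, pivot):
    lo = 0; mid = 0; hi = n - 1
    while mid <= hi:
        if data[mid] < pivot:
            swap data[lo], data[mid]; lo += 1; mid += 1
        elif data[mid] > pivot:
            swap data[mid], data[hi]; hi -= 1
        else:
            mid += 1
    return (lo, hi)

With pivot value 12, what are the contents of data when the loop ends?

[6, 9, 4, -4, 1, -3, -1, 0, 12, 13]

pivot = 12; lo=0, mid=0, hi=9
data[mid]=6<12: swap data[0],data[0]; lo=1,mid=1 → [6, 9, 4, -4, 12, 1, 13, -1, 0, -3]
data[mid]=9<12: swap data[1],data[1]; lo=2,mid=2 → [6, 9, 4, -4, 12, 1, 13, -1, 0, -3]
data[mid]=4<12: swap data[2],data[2]; lo=3,mid=3 → [6, 9, 4, -4, 12, 1, 13, -1, 0, -3]
data[mid]=-4<12: swap data[3],data[3]; lo=4,mid=4 → [6, 9, 4, -4, 12, 1, 13, -1, 0, -3]
data[mid]=12=12: mid=5
data[mid]=1<12: swap data[4],data[5]; lo=5,mid=6 → [6, 9, 4, -4, 1, 12, 13, -1, 0, -3]
data[mid]=13>12: swap data[6],data[9]; hi=8 → [6, 9, 4, -4, 1, 12, -3, -1, 0, 13]
data[mid]=-3<12: swap data[5],data[6]; lo=6,mid=7 → [6, 9, 4, -4, 1, -3, 12, -1, 0, 13]
data[mid]=-1<12: swap data[6],data[7]; lo=7,mid=8 → [6, 9, 4, -4, 1, -3, -1, 12, 0, 13]
data[mid]=0<12: swap data[7],data[8]; lo=8,mid=9 → [6, 9, 4, -4, 1, -3, -1, 0, 12, 13]
end: lo=8, hi=8; data = [6, 9, 4, -4, 1, -3, -1, 0, 12, 13]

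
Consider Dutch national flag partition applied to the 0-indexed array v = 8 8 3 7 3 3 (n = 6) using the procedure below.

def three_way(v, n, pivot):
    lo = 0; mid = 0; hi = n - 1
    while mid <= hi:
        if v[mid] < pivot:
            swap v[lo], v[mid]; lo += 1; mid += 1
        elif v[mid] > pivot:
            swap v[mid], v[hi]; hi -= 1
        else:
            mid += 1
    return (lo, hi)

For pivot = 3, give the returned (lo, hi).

lo=0 mid=0 hi=5
8>3: swap(0,5), hi=4 ⇒ 3 8 3 7 3 8
3=3: mid=1
8>3: swap(1,4), hi=3 ⇒ 3 3 3 7 8 8
3=3: mid=2
3=3: mid=3
7>3: swap(3,3), hi=2 ⇒ 3 3 3 7 8 8
done. lo=0 hi=2; v=3 3 3 7 8 8

(0, 2)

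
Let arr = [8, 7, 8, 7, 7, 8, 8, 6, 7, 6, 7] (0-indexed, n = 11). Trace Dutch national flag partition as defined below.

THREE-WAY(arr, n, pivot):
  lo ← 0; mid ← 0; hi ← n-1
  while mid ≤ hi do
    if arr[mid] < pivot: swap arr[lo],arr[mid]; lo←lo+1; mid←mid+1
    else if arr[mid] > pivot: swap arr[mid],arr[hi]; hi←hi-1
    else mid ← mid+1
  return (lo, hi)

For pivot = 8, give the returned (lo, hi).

(7, 10)

pivot = 8; lo=0, mid=0, hi=10
arr[mid]=8=8: mid=1
arr[mid]=7<8: swap arr[0],arr[1]; lo=1,mid=2 → [7, 8, 8, 7, 7, 8, 8, 6, 7, 6, 7]
arr[mid]=8=8: mid=3
arr[mid]=7<8: swap arr[1],arr[3]; lo=2,mid=4 → [7, 7, 8, 8, 7, 8, 8, 6, 7, 6, 7]
arr[mid]=7<8: swap arr[2],arr[4]; lo=3,mid=5 → [7, 7, 7, 8, 8, 8, 8, 6, 7, 6, 7]
arr[mid]=8=8: mid=6
arr[mid]=8=8: mid=7
arr[mid]=6<8: swap arr[3],arr[7]; lo=4,mid=8 → [7, 7, 7, 6, 8, 8, 8, 8, 7, 6, 7]
arr[mid]=7<8: swap arr[4],arr[8]; lo=5,mid=9 → [7, 7, 7, 6, 7, 8, 8, 8, 8, 6, 7]
arr[mid]=6<8: swap arr[5],arr[9]; lo=6,mid=10 → [7, 7, 7, 6, 7, 6, 8, 8, 8, 8, 7]
arr[mid]=7<8: swap arr[6],arr[10]; lo=7,mid=11 → [7, 7, 7, 6, 7, 6, 7, 8, 8, 8, 8]
end: lo=7, hi=10; arr = [7, 7, 7, 6, 7, 6, 7, 8, 8, 8, 8]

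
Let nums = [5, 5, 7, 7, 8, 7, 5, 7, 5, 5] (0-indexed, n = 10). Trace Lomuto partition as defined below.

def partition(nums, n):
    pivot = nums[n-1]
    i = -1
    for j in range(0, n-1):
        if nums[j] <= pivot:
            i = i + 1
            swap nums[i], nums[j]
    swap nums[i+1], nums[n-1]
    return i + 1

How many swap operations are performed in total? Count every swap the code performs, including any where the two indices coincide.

pivot=5, i=-1
j=0: 5≤5, i=0, swap(0,0) ⇒ [5, 5, 7, 7, 8, 7, 5, 7, 5, 5]
j=1: 5≤5, i=1, swap(1,1) ⇒ [5, 5, 7, 7, 8, 7, 5, 7, 5, 5]
j=2: 7>5, skip
j=3: 7>5, skip
j=4: 8>5, skip
j=5: 7>5, skip
j=6: 5≤5, i=2, swap(2,6) ⇒ [5, 5, 5, 7, 8, 7, 7, 7, 5, 5]
j=7: 7>5, skip
j=8: 5≤5, i=3, swap(3,8) ⇒ [5, 5, 5, 5, 8, 7, 7, 7, 7, 5]
swap(4,9) ⇒ [5, 5, 5, 5, 5, 7, 7, 7, 7, 8]; return 4

5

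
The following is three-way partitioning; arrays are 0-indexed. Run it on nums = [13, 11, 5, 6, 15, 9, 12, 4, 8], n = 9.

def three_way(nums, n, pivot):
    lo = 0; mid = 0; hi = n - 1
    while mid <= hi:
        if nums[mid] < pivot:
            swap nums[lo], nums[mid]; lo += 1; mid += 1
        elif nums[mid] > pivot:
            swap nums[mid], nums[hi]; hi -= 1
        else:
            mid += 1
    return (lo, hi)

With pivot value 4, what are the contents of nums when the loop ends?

pivot = 4; lo=0, mid=0, hi=8
nums[mid]=13>4: swap nums[0],nums[8]; hi=7 → [8, 11, 5, 6, 15, 9, 12, 4, 13]
nums[mid]=8>4: swap nums[0],nums[7]; hi=6 → [4, 11, 5, 6, 15, 9, 12, 8, 13]
nums[mid]=4=4: mid=1
nums[mid]=11>4: swap nums[1],nums[6]; hi=5 → [4, 12, 5, 6, 15, 9, 11, 8, 13]
nums[mid]=12>4: swap nums[1],nums[5]; hi=4 → [4, 9, 5, 6, 15, 12, 11, 8, 13]
nums[mid]=9>4: swap nums[1],nums[4]; hi=3 → [4, 15, 5, 6, 9, 12, 11, 8, 13]
nums[mid]=15>4: swap nums[1],nums[3]; hi=2 → [4, 6, 5, 15, 9, 12, 11, 8, 13]
nums[mid]=6>4: swap nums[1],nums[2]; hi=1 → [4, 5, 6, 15, 9, 12, 11, 8, 13]
nums[mid]=5>4: swap nums[1],nums[1]; hi=0 → [4, 5, 6, 15, 9, 12, 11, 8, 13]
end: lo=0, hi=0; nums = [4, 5, 6, 15, 9, 12, 11, 8, 13]

[4, 5, 6, 15, 9, 12, 11, 8, 13]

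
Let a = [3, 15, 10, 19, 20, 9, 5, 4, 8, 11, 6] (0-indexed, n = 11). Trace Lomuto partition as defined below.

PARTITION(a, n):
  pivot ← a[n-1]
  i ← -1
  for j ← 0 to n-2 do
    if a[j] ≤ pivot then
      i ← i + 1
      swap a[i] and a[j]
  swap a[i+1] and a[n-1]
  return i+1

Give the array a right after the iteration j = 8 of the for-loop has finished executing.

[3, 5, 4, 19, 20, 9, 15, 10, 8, 11, 6]

pivot = a[10] = 6; i = -1
j=0: a[0]=3 ≤ 6 → i=0, swap a[0],a[0] (no change) → [3, 15, 10, 19, 20, 9, 5, 4, 8, 11, 6]
j=1: a[1]=15 > 6 → no swap
j=2: a[2]=10 > 6 → no swap
j=3: a[3]=19 > 6 → no swap
j=4: a[4]=20 > 6 → no swap
j=5: a[5]=9 > 6 → no swap
j=6: a[6]=5 ≤ 6 → i=1, swap a[1],a[6] → [3, 5, 10, 19, 20, 9, 15, 4, 8, 11, 6]
j=7: a[7]=4 ≤ 6 → i=2, swap a[2],a[7] → [3, 5, 4, 19, 20, 9, 15, 10, 8, 11, 6]
j=8: a[8]=8 > 6 → no swap
(after j=8) a = [3, 5, 4, 19, 20, 9, 15, 10, 8, 11, 6]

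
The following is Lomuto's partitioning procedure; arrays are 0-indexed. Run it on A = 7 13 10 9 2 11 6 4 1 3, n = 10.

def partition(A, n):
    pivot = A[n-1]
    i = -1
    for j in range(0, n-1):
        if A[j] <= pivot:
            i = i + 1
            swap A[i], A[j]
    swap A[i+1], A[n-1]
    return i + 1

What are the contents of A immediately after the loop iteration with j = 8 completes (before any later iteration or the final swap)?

pivot = A[9] = 3; i = -1
j=0: A[0]=7 > 3 → no swap
j=1: A[1]=13 > 3 → no swap
j=2: A[2]=10 > 3 → no swap
j=3: A[3]=9 > 3 → no swap
j=4: A[4]=2 ≤ 3 → i=0, swap A[0],A[4] → 2 13 10 9 7 11 6 4 1 3
j=5: A[5]=11 > 3 → no swap
j=6: A[6]=6 > 3 → no swap
j=7: A[7]=4 > 3 → no swap
j=8: A[8]=1 ≤ 3 → i=1, swap A[1],A[8] → 2 1 10 9 7 11 6 4 13 3
(after j=8) A = 2 1 10 9 7 11 6 4 13 3

2 1 10 9 7 11 6 4 13 3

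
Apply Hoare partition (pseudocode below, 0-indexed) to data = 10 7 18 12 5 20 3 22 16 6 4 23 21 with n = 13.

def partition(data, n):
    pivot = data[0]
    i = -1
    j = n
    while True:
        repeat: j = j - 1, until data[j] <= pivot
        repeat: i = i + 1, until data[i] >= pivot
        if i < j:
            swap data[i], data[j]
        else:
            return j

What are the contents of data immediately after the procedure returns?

pivot = data[0] = 10; i = -1, j = 13
j→10 (data[10]=4≤10), i→0 (data[0]=10≥10); i<j, swap → 4 7 18 12 5 20 3 22 16 6 10 23 21
j→9 (data[9]=6≤10), i→2 (data[2]=18≥10); i<j, swap → 4 7 6 12 5 20 3 22 16 18 10 23 21
j→6 (data[6]=3≤10), i→3 (data[3]=12≥10); i<j, swap → 4 7 6 3 5 20 12 22 16 18 10 23 21
j→4, i→5; i≥j, return j=4. data = 4 7 6 3 5 20 12 22 16 18 10 23 21

4 7 6 3 5 20 12 22 16 18 10 23 21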